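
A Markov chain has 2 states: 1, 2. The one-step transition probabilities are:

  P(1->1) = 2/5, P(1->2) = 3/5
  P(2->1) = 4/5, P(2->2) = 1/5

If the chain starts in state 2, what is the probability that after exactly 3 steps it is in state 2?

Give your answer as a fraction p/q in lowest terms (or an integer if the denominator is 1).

Computing P^3 by repeated multiplication:
P^1 =
  1: [2/5, 3/5]
  2: [4/5, 1/5]
P^2 =
  1: [16/25, 9/25]
  2: [12/25, 13/25]
P^3 =
  1: [68/125, 57/125]
  2: [76/125, 49/125]

(P^3)[2 -> 2] = 49/125

Answer: 49/125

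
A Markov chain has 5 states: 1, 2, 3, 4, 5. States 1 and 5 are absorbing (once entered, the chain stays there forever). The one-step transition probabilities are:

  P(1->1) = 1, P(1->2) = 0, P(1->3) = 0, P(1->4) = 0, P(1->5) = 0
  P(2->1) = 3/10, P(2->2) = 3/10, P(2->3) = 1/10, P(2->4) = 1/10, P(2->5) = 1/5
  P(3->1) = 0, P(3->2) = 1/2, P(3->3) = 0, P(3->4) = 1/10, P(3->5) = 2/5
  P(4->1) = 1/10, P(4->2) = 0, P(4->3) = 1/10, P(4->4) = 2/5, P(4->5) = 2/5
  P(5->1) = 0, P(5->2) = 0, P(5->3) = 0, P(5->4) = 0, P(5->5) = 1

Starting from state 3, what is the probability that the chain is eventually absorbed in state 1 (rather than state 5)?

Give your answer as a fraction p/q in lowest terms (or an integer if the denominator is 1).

Let a_i = P(absorbed in 1 | start in state i).
Boundary conditions: a_1 = 1, a_5 = 0.
For each transient state i, a_i = sum_j P(i->j) * a_j:
  a_2 = 3/10*a_1 + 3/10*a_2 + 1/10*a_3 + 1/10*a_4 + 1/5*a_5
  a_3 = 0*a_1 + 1/2*a_2 + 0*a_3 + 1/10*a_4 + 2/5*a_5
  a_4 = 1/10*a_1 + 0*a_2 + 1/10*a_3 + 2/5*a_4 + 2/5*a_5

Substituting a_1 = 1 and a_5 = 0, rearrange to (I - Q) a = r where r[i] = P(i -> 1):
  [7/10, -1/10, -1/10] . (a_2, a_3, a_4) = 3/10
  [-1/2, 1, -1/10] . (a_2, a_3, a_4) = 0
  [0, -1/10, 3/5] . (a_2, a_3, a_4) = 1/10

Solving yields:
  a_2 = 94/189
  a_3 = 17/63
  a_4 = 40/189

Starting state is 3, so the absorption probability is a_3 = 17/63.

Answer: 17/63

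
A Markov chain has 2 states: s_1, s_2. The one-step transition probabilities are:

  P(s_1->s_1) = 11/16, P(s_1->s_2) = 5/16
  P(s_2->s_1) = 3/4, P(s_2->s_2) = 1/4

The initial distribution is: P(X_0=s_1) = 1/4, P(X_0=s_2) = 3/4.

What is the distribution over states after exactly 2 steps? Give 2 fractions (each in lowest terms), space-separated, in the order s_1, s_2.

Answer: 721/1024 303/1024

Derivation:
Propagating the distribution step by step (d_{t+1} = d_t * P):
d_0 = (s_1=1/4, s_2=3/4)
  d_1[s_1] = 1/4*11/16 + 3/4*3/4 = 47/64
  d_1[s_2] = 1/4*5/16 + 3/4*1/4 = 17/64
d_1 = (s_1=47/64, s_2=17/64)
  d_2[s_1] = 47/64*11/16 + 17/64*3/4 = 721/1024
  d_2[s_2] = 47/64*5/16 + 17/64*1/4 = 303/1024
d_2 = (s_1=721/1024, s_2=303/1024)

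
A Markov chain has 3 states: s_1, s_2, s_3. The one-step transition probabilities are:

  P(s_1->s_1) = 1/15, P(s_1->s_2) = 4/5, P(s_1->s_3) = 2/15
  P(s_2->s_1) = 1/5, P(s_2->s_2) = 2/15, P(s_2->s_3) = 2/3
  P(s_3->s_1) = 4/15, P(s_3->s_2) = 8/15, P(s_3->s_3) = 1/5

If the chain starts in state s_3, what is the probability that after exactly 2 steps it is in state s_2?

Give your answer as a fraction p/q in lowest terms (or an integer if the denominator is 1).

Answer: 88/225

Derivation:
Computing P^2 by repeated multiplication:
P^1 =
  s_1: [1/15, 4/5, 2/15]
  s_2: [1/5, 2/15, 2/3]
  s_3: [4/15, 8/15, 1/5]
P^2 =
  s_1: [1/5, 52/225, 128/225]
  s_2: [49/225, 8/15, 56/225]
  s_3: [8/45, 88/225, 97/225]

(P^2)[s_3 -> s_2] = 88/225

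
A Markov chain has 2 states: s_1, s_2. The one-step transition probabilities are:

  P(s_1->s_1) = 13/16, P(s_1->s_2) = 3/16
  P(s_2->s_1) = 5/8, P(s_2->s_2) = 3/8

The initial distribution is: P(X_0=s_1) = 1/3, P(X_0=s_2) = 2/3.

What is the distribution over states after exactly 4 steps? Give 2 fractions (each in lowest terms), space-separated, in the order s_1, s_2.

Propagating the distribution step by step (d_{t+1} = d_t * P):
d_0 = (s_1=1/3, s_2=2/3)
  d_1[s_1] = 1/3*13/16 + 2/3*5/8 = 11/16
  d_1[s_2] = 1/3*3/16 + 2/3*3/8 = 5/16
d_1 = (s_1=11/16, s_2=5/16)
  d_2[s_1] = 11/16*13/16 + 5/16*5/8 = 193/256
  d_2[s_2] = 11/16*3/16 + 5/16*3/8 = 63/256
d_2 = (s_1=193/256, s_2=63/256)
  d_3[s_1] = 193/256*13/16 + 63/256*5/8 = 3139/4096
  d_3[s_2] = 193/256*3/16 + 63/256*3/8 = 957/4096
d_3 = (s_1=3139/4096, s_2=957/4096)
  d_4[s_1] = 3139/4096*13/16 + 957/4096*5/8 = 50377/65536
  d_4[s_2] = 3139/4096*3/16 + 957/4096*3/8 = 15159/65536
d_4 = (s_1=50377/65536, s_2=15159/65536)

Answer: 50377/65536 15159/65536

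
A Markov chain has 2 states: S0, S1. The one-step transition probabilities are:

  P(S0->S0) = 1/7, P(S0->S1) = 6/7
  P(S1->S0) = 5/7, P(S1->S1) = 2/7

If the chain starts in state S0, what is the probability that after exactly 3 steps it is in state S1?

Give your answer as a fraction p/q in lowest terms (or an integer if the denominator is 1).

Computing P^3 by repeated multiplication:
P^1 =
  S0: [1/7, 6/7]
  S1: [5/7, 2/7]
P^2 =
  S0: [31/49, 18/49]
  S1: [15/49, 34/49]
P^3 =
  S0: [121/343, 222/343]
  S1: [185/343, 158/343]

(P^3)[S0 -> S1] = 222/343

Answer: 222/343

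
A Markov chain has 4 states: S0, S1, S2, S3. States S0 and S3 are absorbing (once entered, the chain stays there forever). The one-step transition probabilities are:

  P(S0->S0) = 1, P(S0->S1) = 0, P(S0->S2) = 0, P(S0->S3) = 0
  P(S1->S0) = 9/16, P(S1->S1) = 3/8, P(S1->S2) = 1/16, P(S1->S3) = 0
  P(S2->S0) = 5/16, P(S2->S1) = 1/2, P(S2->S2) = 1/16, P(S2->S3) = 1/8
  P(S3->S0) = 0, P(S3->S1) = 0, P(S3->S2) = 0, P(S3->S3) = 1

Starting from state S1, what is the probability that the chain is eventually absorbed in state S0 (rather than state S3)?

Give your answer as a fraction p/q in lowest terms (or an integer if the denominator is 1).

Let a_i = P(absorbed in S0 | start in state i).
Boundary conditions: a_S0 = 1, a_S3 = 0.
For each transient state i, a_i = sum_j P(i->j) * a_j:
  a_S1 = 9/16*a_S0 + 3/8*a_S1 + 1/16*a_S2 + 0*a_S3
  a_S2 = 5/16*a_S0 + 1/2*a_S1 + 1/16*a_S2 + 1/8*a_S3

Substituting a_S0 = 1 and a_S3 = 0, rearrange to (I - Q) a = r where r[i] = P(i -> S0):
  [5/8, -1/16] . (a_S1, a_S2) = 9/16
  [-1/2, 15/16] . (a_S1, a_S2) = 5/16

Solving yields:
  a_S1 = 70/71
  a_S2 = 61/71

Starting state is S1, so the absorption probability is a_S1 = 70/71.

Answer: 70/71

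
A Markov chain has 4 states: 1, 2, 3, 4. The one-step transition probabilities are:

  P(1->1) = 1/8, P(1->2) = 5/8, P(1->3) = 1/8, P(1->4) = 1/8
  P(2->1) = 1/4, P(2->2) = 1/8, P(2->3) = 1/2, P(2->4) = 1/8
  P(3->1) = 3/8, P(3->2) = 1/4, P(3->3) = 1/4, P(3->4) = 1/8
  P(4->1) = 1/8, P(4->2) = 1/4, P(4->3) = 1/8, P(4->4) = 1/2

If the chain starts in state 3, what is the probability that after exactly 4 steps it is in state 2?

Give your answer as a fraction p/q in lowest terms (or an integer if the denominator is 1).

Computing P^4 by repeated multiplication:
P^1 =
  1: [1/8, 5/8, 1/8, 1/8]
  2: [1/4, 1/8, 1/2, 1/8]
  3: [3/8, 1/4, 1/4, 1/8]
  4: [1/8, 1/4, 1/8, 1/2]
P^2 =
  1: [15/64, 7/32, 3/8, 11/64]
  2: [17/64, 21/64, 15/64, 11/64]
  3: [7/32, 23/64, 1/4, 11/64]
  4: [3/16, 17/64, 15/64, 5/16]
P^3 =
  1: [63/256, 159/512, 65/256, 97/512]
  2: [115/512, 79/256, 71/256, 97/512]
  3: [119/512, 147/512, 149/512, 97/512]
  4: [111/512, 147/512, 65/256, 31/128]
P^4 =
  1: [931/4096, 1243/4096, 1119/4096, 803/4096]
  2: [477/2048, 1211/4096, 141/512, 803/4096]
  3: [957/4096, 617/2048, 551/2048, 803/4096]
  4: [919/4096, 605/2048, 1083/4096, 221/1024]

(P^4)[3 -> 2] = 617/2048

Answer: 617/2048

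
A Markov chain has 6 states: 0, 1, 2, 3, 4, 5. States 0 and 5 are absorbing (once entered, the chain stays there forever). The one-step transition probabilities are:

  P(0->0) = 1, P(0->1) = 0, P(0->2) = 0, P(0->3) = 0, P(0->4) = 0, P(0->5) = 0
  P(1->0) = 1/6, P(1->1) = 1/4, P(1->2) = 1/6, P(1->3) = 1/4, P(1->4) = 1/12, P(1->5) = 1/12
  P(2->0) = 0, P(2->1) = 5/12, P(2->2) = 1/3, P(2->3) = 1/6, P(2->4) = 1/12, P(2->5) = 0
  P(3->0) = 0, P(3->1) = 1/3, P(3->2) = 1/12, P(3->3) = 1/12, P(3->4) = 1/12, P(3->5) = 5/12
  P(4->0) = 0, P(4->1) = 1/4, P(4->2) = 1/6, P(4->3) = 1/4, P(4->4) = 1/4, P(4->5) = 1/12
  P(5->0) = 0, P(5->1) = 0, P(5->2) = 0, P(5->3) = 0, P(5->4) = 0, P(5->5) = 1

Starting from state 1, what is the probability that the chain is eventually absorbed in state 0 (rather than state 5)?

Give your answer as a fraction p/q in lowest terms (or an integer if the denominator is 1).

Answer: 721/1851

Derivation:
Let a_i = P(absorbed in 0 | start in state i).
Boundary conditions: a_0 = 1, a_5 = 0.
For each transient state i, a_i = sum_j P(i->j) * a_j:
  a_1 = 1/6*a_0 + 1/4*a_1 + 1/6*a_2 + 1/4*a_3 + 1/12*a_4 + 1/12*a_5
  a_2 = 0*a_0 + 5/12*a_1 + 1/3*a_2 + 1/6*a_3 + 1/12*a_4 + 0*a_5
  a_3 = 0*a_0 + 1/3*a_1 + 1/12*a_2 + 1/12*a_3 + 1/12*a_4 + 5/12*a_5
  a_4 = 0*a_0 + 1/4*a_1 + 1/6*a_2 + 1/4*a_3 + 1/4*a_4 + 1/12*a_5

Substituting a_0 = 1 and a_5 = 0, rearrange to (I - Q) a = r where r[i] = P(i -> 0):
  [3/4, -1/6, -1/4, -1/12] . (a_1, a_2, a_3, a_4) = 1/6
  [-5/12, 2/3, -1/6, -1/12] . (a_1, a_2, a_3, a_4) = 0
  [-1/3, -1/12, 11/12, -1/12] . (a_1, a_2, a_3, a_4) = 0
  [-1/4, -1/6, -1/4, 3/4] . (a_1, a_2, a_3, a_4) = 0

Solving yields:
  a_1 = 721/1851
  a_2 = 201/617
  a_3 = 362/1851
  a_4 = 165/617

Starting state is 1, so the absorption probability is a_1 = 721/1851.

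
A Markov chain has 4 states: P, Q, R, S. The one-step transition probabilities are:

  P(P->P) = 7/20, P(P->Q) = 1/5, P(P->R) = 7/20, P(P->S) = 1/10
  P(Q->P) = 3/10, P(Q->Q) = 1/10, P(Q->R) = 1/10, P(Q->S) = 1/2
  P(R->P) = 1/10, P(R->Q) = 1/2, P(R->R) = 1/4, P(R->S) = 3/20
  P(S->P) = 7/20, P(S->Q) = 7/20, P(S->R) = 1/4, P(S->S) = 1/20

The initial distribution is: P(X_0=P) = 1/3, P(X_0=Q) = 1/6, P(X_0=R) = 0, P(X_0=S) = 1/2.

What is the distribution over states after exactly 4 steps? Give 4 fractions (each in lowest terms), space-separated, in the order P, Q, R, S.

Answer: 53191/192000 263779/960000 7547/32000 4247/20000

Derivation:
Propagating the distribution step by step (d_{t+1} = d_t * P):
d_0 = (P=1/3, Q=1/6, R=0, S=1/2)
  d_1[P] = 1/3*7/20 + 1/6*3/10 + 0*1/10 + 1/2*7/20 = 41/120
  d_1[Q] = 1/3*1/5 + 1/6*1/10 + 0*1/2 + 1/2*7/20 = 31/120
  d_1[R] = 1/3*7/20 + 1/6*1/10 + 0*1/4 + 1/2*1/4 = 31/120
  d_1[S] = 1/3*1/10 + 1/6*1/2 + 0*3/20 + 1/2*1/20 = 17/120
d_1 = (P=41/120, Q=31/120, R=31/120, S=17/120)
  d_2[P] = 41/120*7/20 + 31/120*3/10 + 31/120*1/10 + 17/120*7/20 = 109/400
  d_2[Q] = 41/120*1/5 + 31/120*1/10 + 31/120*1/2 + 17/120*7/20 = 131/480
  d_2[R] = 41/120*7/20 + 31/120*1/10 + 31/120*1/4 + 17/120*1/4 = 589/2400
  d_2[S] = 41/120*1/10 + 31/120*1/2 + 31/120*3/20 + 17/120*1/20 = 251/1200
d_2 = (P=109/400, Q=131/480, R=589/2400, S=251/1200)
  d_3[P] = 109/400*7/20 + 131/480*3/10 + 589/2400*1/10 + 251/1200*7/20 = 11/40
  d_3[Q] = 109/400*1/5 + 131/480*1/10 + 589/2400*1/2 + 251/1200*7/20 = 1333/4800
  d_3[R] = 109/400*7/20 + 131/480*1/10 + 589/2400*1/4 + 251/1200*1/4 = 3781/16000
  d_3[S] = 109/400*1/10 + 131/480*1/2 + 589/2400*3/20 + 251/1200*1/20 = 10127/48000
d_3 = (P=11/40, Q=1333/4800, R=3781/16000, S=10127/48000)
  d_4[P] = 11/40*7/20 + 1333/4800*3/10 + 3781/16000*1/10 + 10127/48000*7/20 = 53191/192000
  d_4[Q] = 11/40*1/5 + 1333/4800*1/10 + 3781/16000*1/2 + 10127/48000*7/20 = 263779/960000
  d_4[R] = 11/40*7/20 + 1333/4800*1/10 + 3781/16000*1/4 + 10127/48000*1/4 = 7547/32000
  d_4[S] = 11/40*1/10 + 1333/4800*1/2 + 3781/16000*3/20 + 10127/48000*1/20 = 4247/20000
d_4 = (P=53191/192000, Q=263779/960000, R=7547/32000, S=4247/20000)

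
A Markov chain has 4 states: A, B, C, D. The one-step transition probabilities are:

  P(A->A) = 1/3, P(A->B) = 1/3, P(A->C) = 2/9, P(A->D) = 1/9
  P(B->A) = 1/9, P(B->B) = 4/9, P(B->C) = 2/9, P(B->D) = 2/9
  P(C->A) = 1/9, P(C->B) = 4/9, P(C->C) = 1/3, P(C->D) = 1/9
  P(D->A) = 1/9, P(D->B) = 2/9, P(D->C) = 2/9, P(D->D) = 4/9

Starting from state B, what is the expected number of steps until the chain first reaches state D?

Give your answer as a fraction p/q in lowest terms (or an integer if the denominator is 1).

Let h_i = expected steps to first reach D from state i.
Boundary: h_D = 0.
First-step equations for the other states:
  h_A = 1 + 1/3*h_A + 1/3*h_B + 2/9*h_C + 1/9*h_D
  h_B = 1 + 1/9*h_A + 4/9*h_B + 2/9*h_C + 2/9*h_D
  h_C = 1 + 1/9*h_A + 4/9*h_B + 1/3*h_C + 1/9*h_D

Substituting h_D = 0 and rearranging gives the linear system (I - Q) h = 1:
  [2/3, -1/3, -2/9] . (h_A, h_B, h_C) = 1
  [-1/9, 5/9, -2/9] . (h_A, h_B, h_C) = 1
  [-1/9, -4/9, 2/3] . (h_A, h_B, h_C) = 1

Solving yields:
  h_A = 32/5
  h_B = 28/5
  h_C = 63/10

Starting state is B, so the expected hitting time is h_B = 28/5.

Answer: 28/5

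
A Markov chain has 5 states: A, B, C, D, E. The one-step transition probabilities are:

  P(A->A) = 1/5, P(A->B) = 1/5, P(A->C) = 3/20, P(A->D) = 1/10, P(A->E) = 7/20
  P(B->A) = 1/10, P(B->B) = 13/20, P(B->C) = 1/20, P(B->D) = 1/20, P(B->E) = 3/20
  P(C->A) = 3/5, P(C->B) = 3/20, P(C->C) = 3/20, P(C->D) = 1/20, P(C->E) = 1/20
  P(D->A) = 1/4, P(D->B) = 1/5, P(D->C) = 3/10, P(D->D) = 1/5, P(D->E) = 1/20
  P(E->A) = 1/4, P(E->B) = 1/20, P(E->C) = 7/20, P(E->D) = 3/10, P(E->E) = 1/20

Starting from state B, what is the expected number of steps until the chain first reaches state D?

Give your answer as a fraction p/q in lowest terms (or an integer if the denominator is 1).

Answer: 32300/3273

Derivation:
Let h_i = expected steps to first reach D from state i.
Boundary: h_D = 0.
First-step equations for the other states:
  h_A = 1 + 1/5*h_A + 1/5*h_B + 3/20*h_C + 1/10*h_D + 7/20*h_E
  h_B = 1 + 1/10*h_A + 13/20*h_B + 1/20*h_C + 1/20*h_D + 3/20*h_E
  h_C = 1 + 3/5*h_A + 3/20*h_B + 3/20*h_C + 1/20*h_D + 1/20*h_E
  h_E = 1 + 1/4*h_A + 1/20*h_B + 7/20*h_C + 3/10*h_D + 1/20*h_E

Substituting h_D = 0 and rearranging gives the linear system (I - Q) h = 1:
  [4/5, -1/5, -3/20, -7/20] . (h_A, h_B, h_C, h_E) = 1
  [-1/10, 7/20, -1/20, -3/20] . (h_A, h_B, h_C, h_E) = 1
  [-3/5, -3/20, 17/20, -1/20] . (h_A, h_B, h_C, h_E) = 1
  [-1/4, -1/20, -7/20, 19/20] . (h_A, h_B, h_C, h_E) = 1

Solving yields:
  h_A = 9520/1091
  h_B = 32300/3273
  h_C = 31130/3273
  h_E = 24130/3273

Starting state is B, so the expected hitting time is h_B = 32300/3273.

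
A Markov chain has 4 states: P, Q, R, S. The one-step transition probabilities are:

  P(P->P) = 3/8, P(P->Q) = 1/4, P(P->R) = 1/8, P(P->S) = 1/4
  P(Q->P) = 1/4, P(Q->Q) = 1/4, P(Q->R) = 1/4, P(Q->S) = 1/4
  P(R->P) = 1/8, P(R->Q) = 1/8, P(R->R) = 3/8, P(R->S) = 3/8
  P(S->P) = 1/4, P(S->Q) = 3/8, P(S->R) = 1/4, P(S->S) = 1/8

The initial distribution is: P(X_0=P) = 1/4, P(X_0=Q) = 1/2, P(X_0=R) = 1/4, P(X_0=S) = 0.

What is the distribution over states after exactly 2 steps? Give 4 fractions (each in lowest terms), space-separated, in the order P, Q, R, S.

Propagating the distribution step by step (d_{t+1} = d_t * P):
d_0 = (P=1/4, Q=1/2, R=1/4, S=0)
  d_1[P] = 1/4*3/8 + 1/2*1/4 + 1/4*1/8 + 0*1/4 = 1/4
  d_1[Q] = 1/4*1/4 + 1/2*1/4 + 1/4*1/8 + 0*3/8 = 7/32
  d_1[R] = 1/4*1/8 + 1/2*1/4 + 1/4*3/8 + 0*1/4 = 1/4
  d_1[S] = 1/4*1/4 + 1/2*1/4 + 1/4*3/8 + 0*1/8 = 9/32
d_1 = (P=1/4, Q=7/32, R=1/4, S=9/32)
  d_2[P] = 1/4*3/8 + 7/32*1/4 + 1/4*1/8 + 9/32*1/4 = 1/4
  d_2[Q] = 1/4*1/4 + 7/32*1/4 + 1/4*1/8 + 9/32*3/8 = 65/256
  d_2[R] = 1/4*1/8 + 7/32*1/4 + 1/4*3/8 + 9/32*1/4 = 1/4
  d_2[S] = 1/4*1/4 + 7/32*1/4 + 1/4*3/8 + 9/32*1/8 = 63/256
d_2 = (P=1/4, Q=65/256, R=1/4, S=63/256)

Answer: 1/4 65/256 1/4 63/256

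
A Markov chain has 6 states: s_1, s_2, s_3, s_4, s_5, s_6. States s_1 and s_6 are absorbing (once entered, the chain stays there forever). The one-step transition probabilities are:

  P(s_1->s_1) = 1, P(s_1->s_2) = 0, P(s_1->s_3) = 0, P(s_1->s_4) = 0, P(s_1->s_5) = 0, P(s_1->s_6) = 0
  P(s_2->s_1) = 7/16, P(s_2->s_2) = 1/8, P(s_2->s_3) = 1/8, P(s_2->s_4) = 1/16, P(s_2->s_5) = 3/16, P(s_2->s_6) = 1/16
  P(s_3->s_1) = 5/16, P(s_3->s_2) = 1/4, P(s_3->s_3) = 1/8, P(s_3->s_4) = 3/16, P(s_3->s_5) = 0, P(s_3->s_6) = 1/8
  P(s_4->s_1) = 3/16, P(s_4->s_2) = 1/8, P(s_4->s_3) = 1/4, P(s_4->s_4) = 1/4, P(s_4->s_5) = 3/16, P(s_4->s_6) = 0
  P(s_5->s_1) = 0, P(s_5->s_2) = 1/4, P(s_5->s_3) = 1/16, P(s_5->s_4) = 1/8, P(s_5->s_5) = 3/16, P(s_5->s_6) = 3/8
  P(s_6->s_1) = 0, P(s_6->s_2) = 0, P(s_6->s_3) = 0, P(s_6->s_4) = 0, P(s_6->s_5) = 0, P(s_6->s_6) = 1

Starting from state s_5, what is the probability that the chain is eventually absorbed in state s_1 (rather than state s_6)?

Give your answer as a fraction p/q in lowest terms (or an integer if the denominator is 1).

Answer: 4429/11306

Derivation:
Let a_i = P(absorbed in s_1 | start in state i).
Boundary conditions: a_s_1 = 1, a_s_6 = 0.
For each transient state i, a_i = sum_j P(i->j) * a_j:
  a_s_2 = 7/16*a_s_1 + 1/8*a_s_2 + 1/8*a_s_3 + 1/16*a_s_4 + 3/16*a_s_5 + 1/16*a_s_6
  a_s_3 = 5/16*a_s_1 + 1/4*a_s_2 + 1/8*a_s_3 + 3/16*a_s_4 + 0*a_s_5 + 1/8*a_s_6
  a_s_4 = 3/16*a_s_1 + 1/8*a_s_2 + 1/4*a_s_3 + 1/4*a_s_4 + 3/16*a_s_5 + 0*a_s_6
  a_s_5 = 0*a_s_1 + 1/4*a_s_2 + 1/16*a_s_3 + 1/8*a_s_4 + 3/16*a_s_5 + 3/8*a_s_6

Substituting a_s_1 = 1 and a_s_6 = 0, rearrange to (I - Q) a = r where r[i] = P(i -> s_1):
  [7/8, -1/8, -1/16, -3/16] . (a_s_2, a_s_3, a_s_4, a_s_5) = 7/16
  [-1/4, 7/8, -3/16, 0] . (a_s_2, a_s_3, a_s_4, a_s_5) = 5/16
  [-1/8, -1/4, 3/4, -3/16] . (a_s_2, a_s_3, a_s_4, a_s_5) = 3/16
  [-1/4, -1/16, -1/8, 13/16] . (a_s_2, a_s_3, a_s_4, a_s_5) = 0

Solving yields:
  a_s_2 = 16679/22612
  a_s_3 = 8143/11306
  a_s_4 = 4019/5653
  a_s_5 = 4429/11306

Starting state is s_5, so the absorption probability is a_s_5 = 4429/11306.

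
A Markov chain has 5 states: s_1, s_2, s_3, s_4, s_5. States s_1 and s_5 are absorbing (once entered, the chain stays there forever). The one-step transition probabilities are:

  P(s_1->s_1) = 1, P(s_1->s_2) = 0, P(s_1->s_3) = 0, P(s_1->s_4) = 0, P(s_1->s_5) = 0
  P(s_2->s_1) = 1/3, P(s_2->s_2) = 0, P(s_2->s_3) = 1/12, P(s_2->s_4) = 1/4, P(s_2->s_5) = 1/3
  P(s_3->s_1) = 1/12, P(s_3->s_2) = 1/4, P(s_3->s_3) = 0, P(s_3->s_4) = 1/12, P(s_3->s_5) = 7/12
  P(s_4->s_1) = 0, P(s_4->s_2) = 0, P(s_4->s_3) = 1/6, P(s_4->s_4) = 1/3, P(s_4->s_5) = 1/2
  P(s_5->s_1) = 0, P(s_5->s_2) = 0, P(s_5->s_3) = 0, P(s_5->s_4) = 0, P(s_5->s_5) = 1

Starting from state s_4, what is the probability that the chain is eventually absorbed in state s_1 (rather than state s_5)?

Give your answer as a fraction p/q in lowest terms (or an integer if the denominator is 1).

Answer: 8/181

Derivation:
Let a_i = P(absorbed in s_1 | start in state i).
Boundary conditions: a_s_1 = 1, a_s_5 = 0.
For each transient state i, a_i = sum_j P(i->j) * a_j:
  a_s_2 = 1/3*a_s_1 + 0*a_s_2 + 1/12*a_s_3 + 1/4*a_s_4 + 1/3*a_s_5
  a_s_3 = 1/12*a_s_1 + 1/4*a_s_2 + 0*a_s_3 + 1/12*a_s_4 + 7/12*a_s_5
  a_s_4 = 0*a_s_1 + 0*a_s_2 + 1/6*a_s_3 + 1/3*a_s_4 + 1/2*a_s_5

Substituting a_s_1 = 1 and a_s_5 = 0, rearrange to (I - Q) a = r where r[i] = P(i -> s_1):
  [1, -1/12, -1/4] . (a_s_2, a_s_3, a_s_4) = 1/3
  [-1/4, 1, -1/12] . (a_s_2, a_s_3, a_s_4) = 1/12
  [0, -1/6, 2/3] . (a_s_2, a_s_3, a_s_4) = 0

Solving yields:
  a_s_2 = 65/181
  a_s_3 = 32/181
  a_s_4 = 8/181

Starting state is s_4, so the absorption probability is a_s_4 = 8/181.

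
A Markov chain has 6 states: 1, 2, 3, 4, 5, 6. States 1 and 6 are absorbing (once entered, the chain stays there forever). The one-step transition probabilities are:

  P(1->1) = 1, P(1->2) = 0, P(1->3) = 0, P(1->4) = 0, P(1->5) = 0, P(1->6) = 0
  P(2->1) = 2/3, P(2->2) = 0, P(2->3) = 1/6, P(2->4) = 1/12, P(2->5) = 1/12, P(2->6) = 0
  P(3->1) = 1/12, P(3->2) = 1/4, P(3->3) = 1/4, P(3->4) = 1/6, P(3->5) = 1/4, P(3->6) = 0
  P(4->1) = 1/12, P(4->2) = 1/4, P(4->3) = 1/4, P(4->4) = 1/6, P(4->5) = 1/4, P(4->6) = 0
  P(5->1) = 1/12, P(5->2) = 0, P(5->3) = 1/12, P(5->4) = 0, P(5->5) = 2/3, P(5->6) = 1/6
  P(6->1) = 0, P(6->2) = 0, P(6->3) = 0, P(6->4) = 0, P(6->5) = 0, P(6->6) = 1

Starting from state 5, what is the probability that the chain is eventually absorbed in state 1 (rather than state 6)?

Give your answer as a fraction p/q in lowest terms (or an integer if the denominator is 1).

Let a_i = P(absorbed in 1 | start in state i).
Boundary conditions: a_1 = 1, a_6 = 0.
For each transient state i, a_i = sum_j P(i->j) * a_j:
  a_2 = 2/3*a_1 + 0*a_2 + 1/6*a_3 + 1/12*a_4 + 1/12*a_5 + 0*a_6
  a_3 = 1/12*a_1 + 1/4*a_2 + 1/4*a_3 + 1/6*a_4 + 1/4*a_5 + 0*a_6
  a_4 = 1/12*a_1 + 1/4*a_2 + 1/4*a_3 + 1/6*a_4 + 1/4*a_5 + 0*a_6
  a_5 = 1/12*a_1 + 0*a_2 + 1/12*a_3 + 0*a_4 + 2/3*a_5 + 1/6*a_6

Substituting a_1 = 1 and a_6 = 0, rearrange to (I - Q) a = r where r[i] = P(i -> 1):
  [1, -1/6, -1/12, -1/12] . (a_2, a_3, a_4, a_5) = 2/3
  [-1/4, 3/4, -1/6, -1/4] . (a_2, a_3, a_4, a_5) = 1/12
  [-1/4, -1/4, 5/6, -1/4] . (a_2, a_3, a_4, a_5) = 1/12
  [0, -1/12, 0, 1/3] . (a_2, a_3, a_4, a_5) = 1/12

Solving yields:
  a_2 = 229/261
  a_3 = 61/87
  a_4 = 61/87
  a_5 = 37/87

Starting state is 5, so the absorption probability is a_5 = 37/87.

Answer: 37/87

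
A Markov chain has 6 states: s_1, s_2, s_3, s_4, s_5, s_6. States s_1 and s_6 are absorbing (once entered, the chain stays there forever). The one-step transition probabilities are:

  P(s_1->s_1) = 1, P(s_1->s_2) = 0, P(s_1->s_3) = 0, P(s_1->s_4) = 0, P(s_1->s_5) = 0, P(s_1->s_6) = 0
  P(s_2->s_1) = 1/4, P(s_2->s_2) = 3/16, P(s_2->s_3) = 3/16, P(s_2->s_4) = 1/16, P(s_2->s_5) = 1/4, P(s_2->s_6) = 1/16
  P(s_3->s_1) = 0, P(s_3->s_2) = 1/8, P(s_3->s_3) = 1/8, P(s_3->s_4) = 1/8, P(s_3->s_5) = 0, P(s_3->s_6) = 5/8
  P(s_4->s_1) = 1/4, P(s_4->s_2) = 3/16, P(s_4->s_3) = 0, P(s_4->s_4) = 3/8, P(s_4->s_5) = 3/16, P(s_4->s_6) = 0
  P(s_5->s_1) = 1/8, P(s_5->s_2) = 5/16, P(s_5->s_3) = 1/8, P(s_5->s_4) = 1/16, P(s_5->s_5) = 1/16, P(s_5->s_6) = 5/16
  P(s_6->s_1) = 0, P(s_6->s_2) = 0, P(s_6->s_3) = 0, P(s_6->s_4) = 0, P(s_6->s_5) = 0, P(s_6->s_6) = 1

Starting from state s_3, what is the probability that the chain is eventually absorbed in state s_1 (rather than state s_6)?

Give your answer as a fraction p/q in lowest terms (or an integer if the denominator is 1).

Let a_i = P(absorbed in s_1 | start in state i).
Boundary conditions: a_s_1 = 1, a_s_6 = 0.
For each transient state i, a_i = sum_j P(i->j) * a_j:
  a_s_2 = 1/4*a_s_1 + 3/16*a_s_2 + 3/16*a_s_3 + 1/16*a_s_4 + 1/4*a_s_5 + 1/16*a_s_6
  a_s_3 = 0*a_s_1 + 1/8*a_s_2 + 1/8*a_s_3 + 1/8*a_s_4 + 0*a_s_5 + 5/8*a_s_6
  a_s_4 = 1/4*a_s_1 + 3/16*a_s_2 + 0*a_s_3 + 3/8*a_s_4 + 3/16*a_s_5 + 0*a_s_6
  a_s_5 = 1/8*a_s_1 + 5/16*a_s_2 + 1/8*a_s_3 + 1/16*a_s_4 + 1/16*a_s_5 + 5/16*a_s_6

Substituting a_s_1 = 1 and a_s_6 = 0, rearrange to (I - Q) a = r where r[i] = P(i -> s_1):
  [13/16, -3/16, -1/16, -1/4] . (a_s_2, a_s_3, a_s_4, a_s_5) = 1/4
  [-1/8, 7/8, -1/8, 0] . (a_s_2, a_s_3, a_s_4, a_s_5) = 0
  [-3/16, 0, 5/8, -3/16] . (a_s_2, a_s_3, a_s_4, a_s_5) = 1/4
  [-5/16, -1/8, -1/16, 15/16] . (a_s_2, a_s_3, a_s_4, a_s_5) = 1/8

Solving yields:
  a_s_2 = 22/43
  a_s_3 = 224/1333
  a_s_4 = 886/1333
  a_s_5 = 494/1333

Starting state is s_3, so the absorption probability is a_s_3 = 224/1333.

Answer: 224/1333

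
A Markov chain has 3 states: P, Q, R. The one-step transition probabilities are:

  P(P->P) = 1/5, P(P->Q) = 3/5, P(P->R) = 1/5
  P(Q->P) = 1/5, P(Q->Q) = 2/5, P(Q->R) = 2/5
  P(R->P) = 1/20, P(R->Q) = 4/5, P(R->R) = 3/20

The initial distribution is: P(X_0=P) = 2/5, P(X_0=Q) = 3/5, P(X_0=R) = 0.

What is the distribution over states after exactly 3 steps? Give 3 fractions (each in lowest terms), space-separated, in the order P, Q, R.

Propagating the distribution step by step (d_{t+1} = d_t * P):
d_0 = (P=2/5, Q=3/5, R=0)
  d_1[P] = 2/5*1/5 + 3/5*1/5 + 0*1/20 = 1/5
  d_1[Q] = 2/5*3/5 + 3/5*2/5 + 0*4/5 = 12/25
  d_1[R] = 2/5*1/5 + 3/5*2/5 + 0*3/20 = 8/25
d_1 = (P=1/5, Q=12/25, R=8/25)
  d_2[P] = 1/5*1/5 + 12/25*1/5 + 8/25*1/20 = 19/125
  d_2[Q] = 1/5*3/5 + 12/25*2/5 + 8/25*4/5 = 71/125
  d_2[R] = 1/5*1/5 + 12/25*2/5 + 8/25*3/20 = 7/25
d_2 = (P=19/125, Q=71/125, R=7/25)
  d_3[P] = 19/125*1/5 + 71/125*1/5 + 7/25*1/20 = 79/500
  d_3[Q] = 19/125*3/5 + 71/125*2/5 + 7/25*4/5 = 339/625
  d_3[R] = 19/125*1/5 + 71/125*2/5 + 7/25*3/20 = 749/2500
d_3 = (P=79/500, Q=339/625, R=749/2500)

Answer: 79/500 339/625 749/2500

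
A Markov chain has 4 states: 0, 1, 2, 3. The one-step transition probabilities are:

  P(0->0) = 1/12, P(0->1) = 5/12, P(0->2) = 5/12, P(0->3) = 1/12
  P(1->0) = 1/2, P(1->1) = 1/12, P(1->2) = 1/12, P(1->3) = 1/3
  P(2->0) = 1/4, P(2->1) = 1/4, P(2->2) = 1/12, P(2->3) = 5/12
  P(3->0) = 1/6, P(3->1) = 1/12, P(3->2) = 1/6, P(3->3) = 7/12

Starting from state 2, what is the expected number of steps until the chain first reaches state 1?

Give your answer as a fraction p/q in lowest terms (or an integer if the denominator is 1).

Answer: 272/57

Derivation:
Let h_i = expected steps to first reach 1 from state i.
Boundary: h_1 = 0.
First-step equations for the other states:
  h_0 = 1 + 1/12*h_0 + 5/12*h_1 + 5/12*h_2 + 1/12*h_3
  h_2 = 1 + 1/4*h_0 + 1/4*h_1 + 1/12*h_2 + 5/12*h_3
  h_3 = 1 + 1/6*h_0 + 1/12*h_1 + 1/6*h_2 + 7/12*h_3

Substituting h_1 = 0 and rearranging gives the linear system (I - Q) h = 1:
  [11/12, -5/12, -1/12] . (h_0, h_2, h_3) = 1
  [-1/4, 11/12, -5/12] . (h_0, h_2, h_3) = 1
  [-1/6, -1/6, 5/12] . (h_0, h_2, h_3) = 1

Solving yields:
  h_0 = 72/19
  h_2 = 272/57
  h_3 = 332/57

Starting state is 2, so the expected hitting time is h_2 = 272/57.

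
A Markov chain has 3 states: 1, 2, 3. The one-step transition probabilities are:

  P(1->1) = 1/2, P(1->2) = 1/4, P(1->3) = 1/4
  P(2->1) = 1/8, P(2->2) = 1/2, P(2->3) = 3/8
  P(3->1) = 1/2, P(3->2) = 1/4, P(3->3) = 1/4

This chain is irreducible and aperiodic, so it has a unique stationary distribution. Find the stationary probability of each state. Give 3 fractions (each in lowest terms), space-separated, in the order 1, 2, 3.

Answer: 3/8 1/3 7/24

Derivation:
The stationary distribution satisfies pi = pi * P, i.e.:
  pi_1 = 1/2*pi_1 + 1/8*pi_2 + 1/2*pi_3
  pi_2 = 1/4*pi_1 + 1/2*pi_2 + 1/4*pi_3
  pi_3 = 1/4*pi_1 + 3/8*pi_2 + 1/4*pi_3
with normalization: pi_1 + pi_2 + pi_3 = 1.

Using the first 2 balance equations plus normalization, the linear system A*pi = b is:
  [-1/2, 1/8, 1/2] . pi = 0
  [1/4, -1/2, 1/4] . pi = 0
  [1, 1, 1] . pi = 1

Solving yields:
  pi_1 = 3/8
  pi_2 = 1/3
  pi_3 = 7/24

Verification (pi * P):
  3/8*1/2 + 1/3*1/8 + 7/24*1/2 = 3/8 = pi_1  (ok)
  3/8*1/4 + 1/3*1/2 + 7/24*1/4 = 1/3 = pi_2  (ok)
  3/8*1/4 + 1/3*3/8 + 7/24*1/4 = 7/24 = pi_3  (ok)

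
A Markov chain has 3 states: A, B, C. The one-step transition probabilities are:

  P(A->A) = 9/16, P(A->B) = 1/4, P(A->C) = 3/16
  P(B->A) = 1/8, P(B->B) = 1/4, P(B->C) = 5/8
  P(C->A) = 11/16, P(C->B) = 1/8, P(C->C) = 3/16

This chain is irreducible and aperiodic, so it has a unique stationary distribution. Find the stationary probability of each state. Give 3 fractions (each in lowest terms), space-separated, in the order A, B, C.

The stationary distribution satisfies pi = pi * P, i.e.:
  pi_A = 9/16*pi_A + 1/8*pi_B + 11/16*pi_C
  pi_B = 1/4*pi_A + 1/4*pi_B + 1/8*pi_C
  pi_C = 3/16*pi_A + 5/8*pi_B + 3/16*pi_C
with normalization: pi_A + pi_B + pi_C = 1.

Using the first 2 balance equations plus normalization, the linear system A*pi = b is:
  [-7/16, 1/8, 11/16] . pi = 0
  [1/4, -3/4, 1/8] . pi = 0
  [1, 1, 1] . pi = 1

Solving yields:
  pi_A = 68/135
  pi_B = 29/135
  pi_C = 38/135

Verification (pi * P):
  68/135*9/16 + 29/135*1/8 + 38/135*11/16 = 68/135 = pi_A  (ok)
  68/135*1/4 + 29/135*1/4 + 38/135*1/8 = 29/135 = pi_B  (ok)
  68/135*3/16 + 29/135*5/8 + 38/135*3/16 = 38/135 = pi_C  (ok)

Answer: 68/135 29/135 38/135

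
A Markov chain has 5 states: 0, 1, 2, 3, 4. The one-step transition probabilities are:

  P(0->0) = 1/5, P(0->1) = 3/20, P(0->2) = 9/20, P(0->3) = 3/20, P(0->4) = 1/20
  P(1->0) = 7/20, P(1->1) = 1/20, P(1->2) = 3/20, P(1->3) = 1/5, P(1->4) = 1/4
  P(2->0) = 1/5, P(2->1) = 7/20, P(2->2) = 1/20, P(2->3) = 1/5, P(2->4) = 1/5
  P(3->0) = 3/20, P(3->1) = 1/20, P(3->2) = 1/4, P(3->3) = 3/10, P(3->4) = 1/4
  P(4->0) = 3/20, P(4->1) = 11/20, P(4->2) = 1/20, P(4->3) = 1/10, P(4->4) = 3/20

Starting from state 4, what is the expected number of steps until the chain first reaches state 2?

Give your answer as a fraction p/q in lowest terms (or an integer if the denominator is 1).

Answer: 1795/348

Derivation:
Let h_i = expected steps to first reach 2 from state i.
Boundary: h_2 = 0.
First-step equations for the other states:
  h_0 = 1 + 1/5*h_0 + 3/20*h_1 + 9/20*h_2 + 3/20*h_3 + 1/20*h_4
  h_1 = 1 + 7/20*h_0 + 1/20*h_1 + 3/20*h_2 + 1/5*h_3 + 1/4*h_4
  h_3 = 1 + 3/20*h_0 + 1/20*h_1 + 1/4*h_2 + 3/10*h_3 + 1/4*h_4
  h_4 = 1 + 3/20*h_0 + 11/20*h_1 + 1/20*h_2 + 1/10*h_3 + 3/20*h_4

Substituting h_2 = 0 and rearranging gives the linear system (I - Q) h = 1:
  [4/5, -3/20, -3/20, -1/20] . (h_0, h_1, h_3, h_4) = 1
  [-7/20, 19/20, -1/5, -1/4] . (h_0, h_1, h_3, h_4) = 1
  [-3/20, -1/20, 7/10, -1/4] . (h_0, h_1, h_3, h_4) = 1
  [-3/20, -11/20, -1/10, 17/20] . (h_0, h_1, h_3, h_4) = 1

Solving yields:
  h_0 = 280/87
  h_1 = 1565/348
  h_3 = 745/174
  h_4 = 1795/348

Starting state is 4, so the expected hitting time is h_4 = 1795/348.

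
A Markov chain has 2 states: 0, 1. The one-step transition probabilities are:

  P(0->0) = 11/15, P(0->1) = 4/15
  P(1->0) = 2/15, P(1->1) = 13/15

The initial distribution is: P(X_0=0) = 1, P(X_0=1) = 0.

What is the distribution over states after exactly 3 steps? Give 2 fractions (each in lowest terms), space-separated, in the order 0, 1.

Propagating the distribution step by step (d_{t+1} = d_t * P):
d_0 = (0=1, 1=0)
  d_1[0] = 1*11/15 + 0*2/15 = 11/15
  d_1[1] = 1*4/15 + 0*13/15 = 4/15
d_1 = (0=11/15, 1=4/15)
  d_2[0] = 11/15*11/15 + 4/15*2/15 = 43/75
  d_2[1] = 11/15*4/15 + 4/15*13/15 = 32/75
d_2 = (0=43/75, 1=32/75)
  d_3[0] = 43/75*11/15 + 32/75*2/15 = 179/375
  d_3[1] = 43/75*4/15 + 32/75*13/15 = 196/375
d_3 = (0=179/375, 1=196/375)

Answer: 179/375 196/375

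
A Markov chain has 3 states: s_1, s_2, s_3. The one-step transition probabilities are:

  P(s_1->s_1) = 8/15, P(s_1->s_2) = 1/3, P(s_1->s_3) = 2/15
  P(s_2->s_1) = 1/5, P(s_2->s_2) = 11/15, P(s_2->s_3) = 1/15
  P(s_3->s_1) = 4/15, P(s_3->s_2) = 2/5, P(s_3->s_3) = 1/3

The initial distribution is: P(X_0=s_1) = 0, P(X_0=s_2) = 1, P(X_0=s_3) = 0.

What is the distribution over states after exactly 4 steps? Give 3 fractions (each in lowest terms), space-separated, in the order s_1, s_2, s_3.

Propagating the distribution step by step (d_{t+1} = d_t * P):
d_0 = (s_1=0, s_2=1, s_3=0)
  d_1[s_1] = 0*8/15 + 1*1/5 + 0*4/15 = 1/5
  d_1[s_2] = 0*1/3 + 1*11/15 + 0*2/5 = 11/15
  d_1[s_3] = 0*2/15 + 1*1/15 + 0*1/3 = 1/15
d_1 = (s_1=1/5, s_2=11/15, s_3=1/15)
  d_2[s_1] = 1/5*8/15 + 11/15*1/5 + 1/15*4/15 = 61/225
  d_2[s_2] = 1/5*1/3 + 11/15*11/15 + 1/15*2/5 = 142/225
  d_2[s_3] = 1/5*2/15 + 11/15*1/15 + 1/15*1/3 = 22/225
d_2 = (s_1=61/225, s_2=142/225, s_3=22/225)
  d_3[s_1] = 61/225*8/15 + 142/225*1/5 + 22/225*4/15 = 334/1125
  d_3[s_2] = 61/225*1/3 + 142/225*11/15 + 22/225*2/5 = 1999/3375
  d_3[s_3] = 61/225*2/15 + 142/225*1/15 + 22/225*1/3 = 374/3375
d_3 = (s_1=334/1125, s_2=1999/3375, s_3=374/3375)
  d_4[s_1] = 334/1125*8/15 + 1999/3375*1/5 + 374/3375*4/15 = 15509/50625
  d_4[s_2] = 334/1125*1/3 + 1999/3375*11/15 + 374/3375*2/5 = 29243/50625
  d_4[s_3] = 334/1125*2/15 + 1999/3375*1/15 + 374/3375*1/3 = 5873/50625
d_4 = (s_1=15509/50625, s_2=29243/50625, s_3=5873/50625)

Answer: 15509/50625 29243/50625 5873/50625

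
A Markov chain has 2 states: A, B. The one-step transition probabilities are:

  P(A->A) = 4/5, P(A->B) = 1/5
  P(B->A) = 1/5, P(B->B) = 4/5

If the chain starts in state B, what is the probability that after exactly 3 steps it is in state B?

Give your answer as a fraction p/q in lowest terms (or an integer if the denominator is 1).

Computing P^3 by repeated multiplication:
P^1 =
  A: [4/5, 1/5]
  B: [1/5, 4/5]
P^2 =
  A: [17/25, 8/25]
  B: [8/25, 17/25]
P^3 =
  A: [76/125, 49/125]
  B: [49/125, 76/125]

(P^3)[B -> B] = 76/125

Answer: 76/125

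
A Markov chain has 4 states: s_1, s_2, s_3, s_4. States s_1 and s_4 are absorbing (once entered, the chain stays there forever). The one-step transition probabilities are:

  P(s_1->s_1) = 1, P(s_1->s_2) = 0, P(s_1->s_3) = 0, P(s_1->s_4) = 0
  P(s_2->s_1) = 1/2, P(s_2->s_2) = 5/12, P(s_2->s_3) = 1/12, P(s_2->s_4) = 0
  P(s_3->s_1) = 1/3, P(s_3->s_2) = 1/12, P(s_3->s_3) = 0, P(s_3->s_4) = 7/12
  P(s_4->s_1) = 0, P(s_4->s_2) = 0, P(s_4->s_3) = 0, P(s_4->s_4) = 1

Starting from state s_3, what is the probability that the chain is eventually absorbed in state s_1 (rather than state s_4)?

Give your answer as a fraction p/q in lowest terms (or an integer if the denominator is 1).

Answer: 34/83

Derivation:
Let a_i = P(absorbed in s_1 | start in state i).
Boundary conditions: a_s_1 = 1, a_s_4 = 0.
For each transient state i, a_i = sum_j P(i->j) * a_j:
  a_s_2 = 1/2*a_s_1 + 5/12*a_s_2 + 1/12*a_s_3 + 0*a_s_4
  a_s_3 = 1/3*a_s_1 + 1/12*a_s_2 + 0*a_s_3 + 7/12*a_s_4

Substituting a_s_1 = 1 and a_s_4 = 0, rearrange to (I - Q) a = r where r[i] = P(i -> s_1):
  [7/12, -1/12] . (a_s_2, a_s_3) = 1/2
  [-1/12, 1] . (a_s_2, a_s_3) = 1/3

Solving yields:
  a_s_2 = 76/83
  a_s_3 = 34/83

Starting state is s_3, so the absorption probability is a_s_3 = 34/83.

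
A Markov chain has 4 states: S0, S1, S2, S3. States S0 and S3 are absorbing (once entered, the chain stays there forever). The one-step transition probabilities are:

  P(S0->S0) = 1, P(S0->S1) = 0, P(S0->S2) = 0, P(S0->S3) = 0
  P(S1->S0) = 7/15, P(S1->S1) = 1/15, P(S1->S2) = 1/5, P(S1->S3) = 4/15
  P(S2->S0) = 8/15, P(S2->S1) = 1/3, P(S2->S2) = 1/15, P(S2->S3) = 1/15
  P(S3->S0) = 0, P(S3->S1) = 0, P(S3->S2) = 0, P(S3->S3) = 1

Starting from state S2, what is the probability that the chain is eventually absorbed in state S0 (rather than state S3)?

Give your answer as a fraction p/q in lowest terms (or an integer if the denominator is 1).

Answer: 147/181

Derivation:
Let a_i = P(absorbed in S0 | start in state i).
Boundary conditions: a_S0 = 1, a_S3 = 0.
For each transient state i, a_i = sum_j P(i->j) * a_j:
  a_S1 = 7/15*a_S0 + 1/15*a_S1 + 1/5*a_S2 + 4/15*a_S3
  a_S2 = 8/15*a_S0 + 1/3*a_S1 + 1/15*a_S2 + 1/15*a_S3

Substituting a_S0 = 1 and a_S3 = 0, rearrange to (I - Q) a = r where r[i] = P(i -> S0):
  [14/15, -1/5] . (a_S1, a_S2) = 7/15
  [-1/3, 14/15] . (a_S1, a_S2) = 8/15

Solving yields:
  a_S1 = 122/181
  a_S2 = 147/181

Starting state is S2, so the absorption probability is a_S2 = 147/181.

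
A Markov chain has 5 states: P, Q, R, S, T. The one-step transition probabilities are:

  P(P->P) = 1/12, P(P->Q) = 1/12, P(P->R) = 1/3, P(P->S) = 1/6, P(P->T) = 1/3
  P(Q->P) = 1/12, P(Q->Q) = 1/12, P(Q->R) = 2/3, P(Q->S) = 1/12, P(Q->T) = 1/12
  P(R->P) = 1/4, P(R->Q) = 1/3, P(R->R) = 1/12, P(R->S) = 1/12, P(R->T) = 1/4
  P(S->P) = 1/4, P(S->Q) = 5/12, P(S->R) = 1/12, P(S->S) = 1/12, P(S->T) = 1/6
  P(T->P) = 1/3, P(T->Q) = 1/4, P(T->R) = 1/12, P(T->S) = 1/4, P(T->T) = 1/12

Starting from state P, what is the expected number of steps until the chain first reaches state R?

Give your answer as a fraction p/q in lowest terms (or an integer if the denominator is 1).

Let h_i = expected steps to first reach R from state i.
Boundary: h_R = 0.
First-step equations for the other states:
  h_P = 1 + 1/12*h_P + 1/12*h_Q + 1/3*h_R + 1/6*h_S + 1/3*h_T
  h_Q = 1 + 1/12*h_P + 1/12*h_Q + 2/3*h_R + 1/12*h_S + 1/12*h_T
  h_S = 1 + 1/4*h_P + 5/12*h_Q + 1/12*h_R + 1/12*h_S + 1/6*h_T
  h_T = 1 + 1/3*h_P + 1/4*h_Q + 1/12*h_R + 1/4*h_S + 1/12*h_T

Substituting h_R = 0 and rearranging gives the linear system (I - Q) h = 1:
  [11/12, -1/12, -1/6, -1/3] . (h_P, h_Q, h_S, h_T) = 1
  [-1/12, 11/12, -1/12, -1/12] . (h_P, h_Q, h_S, h_T) = 1
  [-1/4, -5/12, 11/12, -1/6] . (h_P, h_Q, h_S, h_T) = 1
  [-1/3, -1/4, -1/4, 11/12] . (h_P, h_Q, h_S, h_T) = 1

Solving yields:
  h_P = 30120/8981
  h_Q = 18684/8981
  h_S = 32832/8981
  h_T = 34800/8981

Starting state is P, so the expected hitting time is h_P = 30120/8981.

Answer: 30120/8981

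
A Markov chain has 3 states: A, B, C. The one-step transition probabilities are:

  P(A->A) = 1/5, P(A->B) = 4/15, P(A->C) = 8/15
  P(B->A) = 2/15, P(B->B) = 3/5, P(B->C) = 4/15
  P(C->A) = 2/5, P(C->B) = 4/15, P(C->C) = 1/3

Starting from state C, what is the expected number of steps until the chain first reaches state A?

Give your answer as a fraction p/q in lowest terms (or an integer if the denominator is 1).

Answer: 75/22

Derivation:
Let h_i = expected steps to first reach A from state i.
Boundary: h_A = 0.
First-step equations for the other states:
  h_B = 1 + 2/15*h_A + 3/5*h_B + 4/15*h_C
  h_C = 1 + 2/5*h_A + 4/15*h_B + 1/3*h_C

Substituting h_A = 0 and rearranging gives the linear system (I - Q) h = 1:
  [2/5, -4/15] . (h_B, h_C) = 1
  [-4/15, 2/3] . (h_B, h_C) = 1

Solving yields:
  h_B = 105/22
  h_C = 75/22

Starting state is C, so the expected hitting time is h_C = 75/22.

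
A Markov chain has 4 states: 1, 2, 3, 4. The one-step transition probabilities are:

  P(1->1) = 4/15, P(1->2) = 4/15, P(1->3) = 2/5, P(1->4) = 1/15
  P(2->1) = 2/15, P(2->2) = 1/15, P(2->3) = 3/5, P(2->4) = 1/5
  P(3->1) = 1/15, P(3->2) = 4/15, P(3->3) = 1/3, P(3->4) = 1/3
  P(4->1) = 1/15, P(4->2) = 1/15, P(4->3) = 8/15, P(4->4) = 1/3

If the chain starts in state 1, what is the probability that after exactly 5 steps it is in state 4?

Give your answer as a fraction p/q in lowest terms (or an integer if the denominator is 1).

Answer: 71653/253125

Derivation:
Computing P^5 by repeated multiplication:
P^1 =
  1: [4/15, 4/15, 2/5, 1/15]
  2: [2/15, 1/15, 3/5, 1/5]
  3: [1/15, 4/15, 1/3, 1/3]
  4: [1/15, 1/15, 8/15, 1/3]
P^2 =
  1: [31/225, 1/5, 98/225, 17/75]
  2: [22/225, 16/75, 2/5, 13/45]
  3: [22/225, 11/75, 107/225, 7/25]
  4: [19/225, 14/75, 19/45, 23/75]
P^3 =
  1: [121/1125, 68/375, 1489/3375, 911/3375]
  2: [113/1125, 187/1125, 1534/3375, 941/3375]
  3: [12/125, 68/375, 1468/3375, 971/3375]
  4: [12/125, 21/125, 1519/3375, 193/675]
P^4 =
  1: [188/1875, 2977/16875, 2491/5625, 4733/16875]
  2: [1651/16875, 2998/16875, 7427/16875, 4799/16875]
  3: [551/5625, 2917/16875, 1504/3375, 319/1125]
  4: [182/1875, 2968/16875, 7454/16875, 107/375]
P^5 =
  1: [24928/253125, 986/5625, 112174/253125, 71653/253125]
  2: [24826/253125, 4901/28125, 22483/50625, 319/1125]
  3: [24751/253125, 14798/84375, 112051/253125, 71929/253125]
  4: [24757/253125, 14717/84375, 22466/50625, 71887/253125]

(P^5)[1 -> 4] = 71653/253125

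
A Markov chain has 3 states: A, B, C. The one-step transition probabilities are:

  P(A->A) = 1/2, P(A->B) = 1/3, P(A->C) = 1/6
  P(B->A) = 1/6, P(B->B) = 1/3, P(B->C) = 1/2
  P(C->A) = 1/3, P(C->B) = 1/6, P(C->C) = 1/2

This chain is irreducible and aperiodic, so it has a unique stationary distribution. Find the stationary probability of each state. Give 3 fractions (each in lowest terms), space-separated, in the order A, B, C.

The stationary distribution satisfies pi = pi * P, i.e.:
  pi_A = 1/2*pi_A + 1/6*pi_B + 1/3*pi_C
  pi_B = 1/3*pi_A + 1/3*pi_B + 1/6*pi_C
  pi_C = 1/6*pi_A + 1/2*pi_B + 1/2*pi_C
with normalization: pi_A + pi_B + pi_C = 1.

Using the first 2 balance equations plus normalization, the linear system A*pi = b is:
  [-1/2, 1/6, 1/3] . pi = 0
  [1/3, -2/3, 1/6] . pi = 0
  [1, 1, 1] . pi = 1

Solving yields:
  pi_A = 9/26
  pi_B = 7/26
  pi_C = 5/13

Verification (pi * P):
  9/26*1/2 + 7/26*1/6 + 5/13*1/3 = 9/26 = pi_A  (ok)
  9/26*1/3 + 7/26*1/3 + 5/13*1/6 = 7/26 = pi_B  (ok)
  9/26*1/6 + 7/26*1/2 + 5/13*1/2 = 5/13 = pi_C  (ok)

Answer: 9/26 7/26 5/13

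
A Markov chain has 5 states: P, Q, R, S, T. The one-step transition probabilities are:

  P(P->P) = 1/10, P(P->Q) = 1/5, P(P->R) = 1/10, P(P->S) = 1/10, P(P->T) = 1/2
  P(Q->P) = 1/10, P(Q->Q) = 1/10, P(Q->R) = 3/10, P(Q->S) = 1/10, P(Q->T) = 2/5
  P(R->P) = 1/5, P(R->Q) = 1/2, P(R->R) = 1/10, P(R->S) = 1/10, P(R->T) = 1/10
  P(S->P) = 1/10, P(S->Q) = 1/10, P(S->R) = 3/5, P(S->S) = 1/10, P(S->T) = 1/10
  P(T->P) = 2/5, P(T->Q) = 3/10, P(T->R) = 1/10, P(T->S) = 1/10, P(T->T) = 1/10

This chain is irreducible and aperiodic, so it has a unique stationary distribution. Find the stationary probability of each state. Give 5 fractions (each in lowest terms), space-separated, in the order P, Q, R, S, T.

The stationary distribution satisfies pi = pi * P, i.e.:
  pi_P = 1/10*pi_P + 1/10*pi_Q + 1/5*pi_R + 1/10*pi_S + 2/5*pi_T
  pi_Q = 1/5*pi_P + 1/10*pi_Q + 1/2*pi_R + 1/10*pi_S + 3/10*pi_T
  pi_R = 1/10*pi_P + 3/10*pi_Q + 1/10*pi_R + 3/5*pi_S + 1/10*pi_T
  pi_S = 1/10*pi_P + 1/10*pi_Q + 1/10*pi_R + 1/10*pi_S + 1/10*pi_T
  pi_T = 1/2*pi_P + 2/5*pi_Q + 1/10*pi_R + 1/10*pi_S + 1/10*pi_T
with normalization: pi_P + pi_Q + pi_R + pi_S + pi_T = 1.

Using the first 4 balance equations plus normalization, the linear system A*pi = b is:
  [-9/10, 1/10, 1/5, 1/10, 2/5] . pi = 0
  [1/5, -9/10, 1/2, 1/10, 3/10] . pi = 0
  [1/10, 3/10, -9/10, 3/5, 1/10] . pi = 0
  [1/10, 1/10, 1/10, -9/10, 1/10] . pi = 0
  [1, 1, 1, 1, 1] . pi = 1

Solving yields:
  pi_P = 289/1474
  pi_Q = 369/1474
  pi_R = 2949/14740
  pi_S = 1/10
  pi_T = 3737/14740

Verification (pi * P):
  289/1474*1/10 + 369/1474*1/10 + 2949/14740*1/5 + 1/10*1/10 + 3737/14740*2/5 = 289/1474 = pi_P  (ok)
  289/1474*1/5 + 369/1474*1/10 + 2949/14740*1/2 + 1/10*1/10 + 3737/14740*3/10 = 369/1474 = pi_Q  (ok)
  289/1474*1/10 + 369/1474*3/10 + 2949/14740*1/10 + 1/10*3/5 + 3737/14740*1/10 = 2949/14740 = pi_R  (ok)
  289/1474*1/10 + 369/1474*1/10 + 2949/14740*1/10 + 1/10*1/10 + 3737/14740*1/10 = 1/10 = pi_S  (ok)
  289/1474*1/2 + 369/1474*2/5 + 2949/14740*1/10 + 1/10*1/10 + 3737/14740*1/10 = 3737/14740 = pi_T  (ok)

Answer: 289/1474 369/1474 2949/14740 1/10 3737/14740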